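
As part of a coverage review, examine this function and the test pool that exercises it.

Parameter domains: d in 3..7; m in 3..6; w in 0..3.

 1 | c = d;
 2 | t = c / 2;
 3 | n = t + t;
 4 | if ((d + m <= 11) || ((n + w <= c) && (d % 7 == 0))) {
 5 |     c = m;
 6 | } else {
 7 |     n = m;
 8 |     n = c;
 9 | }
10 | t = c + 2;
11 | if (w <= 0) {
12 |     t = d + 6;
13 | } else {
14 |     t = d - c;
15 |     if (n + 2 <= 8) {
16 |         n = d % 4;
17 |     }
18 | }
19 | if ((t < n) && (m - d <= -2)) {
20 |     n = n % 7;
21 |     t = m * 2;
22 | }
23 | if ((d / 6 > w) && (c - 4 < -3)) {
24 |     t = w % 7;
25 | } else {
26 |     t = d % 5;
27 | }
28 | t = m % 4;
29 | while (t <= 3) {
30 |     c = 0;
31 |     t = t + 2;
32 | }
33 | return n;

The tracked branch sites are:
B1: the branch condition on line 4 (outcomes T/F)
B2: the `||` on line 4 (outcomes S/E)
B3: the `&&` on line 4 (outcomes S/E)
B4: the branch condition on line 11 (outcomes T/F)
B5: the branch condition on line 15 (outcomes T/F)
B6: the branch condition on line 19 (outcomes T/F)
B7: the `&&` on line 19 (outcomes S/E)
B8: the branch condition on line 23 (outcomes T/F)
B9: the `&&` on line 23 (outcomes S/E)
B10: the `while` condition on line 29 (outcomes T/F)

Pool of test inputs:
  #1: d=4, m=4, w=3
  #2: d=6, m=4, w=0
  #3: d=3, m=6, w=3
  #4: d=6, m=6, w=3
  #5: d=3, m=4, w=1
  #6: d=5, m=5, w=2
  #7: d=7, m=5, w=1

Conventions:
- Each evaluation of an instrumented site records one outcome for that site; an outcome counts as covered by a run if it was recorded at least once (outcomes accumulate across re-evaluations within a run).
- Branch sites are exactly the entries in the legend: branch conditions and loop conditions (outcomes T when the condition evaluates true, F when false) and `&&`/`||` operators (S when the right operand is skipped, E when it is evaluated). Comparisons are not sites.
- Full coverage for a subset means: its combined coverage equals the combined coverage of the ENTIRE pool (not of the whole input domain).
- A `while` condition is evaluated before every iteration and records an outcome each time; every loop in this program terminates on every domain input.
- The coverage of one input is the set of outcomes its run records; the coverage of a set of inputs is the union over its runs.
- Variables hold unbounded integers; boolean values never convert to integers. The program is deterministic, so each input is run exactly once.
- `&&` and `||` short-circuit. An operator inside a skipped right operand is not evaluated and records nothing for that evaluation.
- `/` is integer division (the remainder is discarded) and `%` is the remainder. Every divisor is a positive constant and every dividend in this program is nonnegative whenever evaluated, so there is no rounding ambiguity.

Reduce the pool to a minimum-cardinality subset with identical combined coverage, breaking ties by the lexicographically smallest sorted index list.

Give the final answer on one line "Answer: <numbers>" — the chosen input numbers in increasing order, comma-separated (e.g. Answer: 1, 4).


run #1 (d=4, m=4, w=3) records B1=T, B2=S, B4=F, B5=T, B6=F, B7=S, B8=F, B9=S, B10=T, B10=F
run #2 (d=6, m=4, w=0) records B1=T, B2=S, B4=T, B6=F, B7=S, B8=F, B9=E, B10=T, B10=F
run #3 (d=3, m=6, w=3) records B1=T, B2=S, B4=F, B5=T, B6=F, B7=E, B8=F, B9=S, B10=T, B10=F
run #4 (d=6, m=6, w=3) records B1=F, B2=E, B3=S, B4=F, B5=T, B6=F, B7=E, B8=F, B9=S, B10=T, B10=F
run #5 (d=3, m=4, w=1) records B1=T, B2=S, B4=F, B5=T, B6=F, B7=E, B8=F, B9=S, B10=T, B10=F
run #6 (d=5, m=5, w=2) records B1=T, B2=S, B4=F, B5=T, B6=F, B7=E, B8=F, B9=S, B10=T, B10=F
run #7 (d=7, m=5, w=1) records B1=T, B2=E, B3=E, B4=F, B5=T, B6=T, B7=E, B8=F, B9=S, B10=T, B10=F
the full pool covers 18 outcomes: B1=T, B1=F, B2=S, B2=E, B3=S, B3=E, B4=T, B4=F, B5=T, B6=T, B6=F, B7=S, B7=E, B8=F, B9=S, B9=E, B10=T, B10=F
no size-1 subset reaches all 18 outcomes (best union: 11/18)
no size-2 subset reaches all 18 outcomes (best union: 16/18)
size 3: inputs {2, 4, 7} cover all 18 outcomes, and no lexicographically smaller subset of this size does
Answer: 2, 4, 7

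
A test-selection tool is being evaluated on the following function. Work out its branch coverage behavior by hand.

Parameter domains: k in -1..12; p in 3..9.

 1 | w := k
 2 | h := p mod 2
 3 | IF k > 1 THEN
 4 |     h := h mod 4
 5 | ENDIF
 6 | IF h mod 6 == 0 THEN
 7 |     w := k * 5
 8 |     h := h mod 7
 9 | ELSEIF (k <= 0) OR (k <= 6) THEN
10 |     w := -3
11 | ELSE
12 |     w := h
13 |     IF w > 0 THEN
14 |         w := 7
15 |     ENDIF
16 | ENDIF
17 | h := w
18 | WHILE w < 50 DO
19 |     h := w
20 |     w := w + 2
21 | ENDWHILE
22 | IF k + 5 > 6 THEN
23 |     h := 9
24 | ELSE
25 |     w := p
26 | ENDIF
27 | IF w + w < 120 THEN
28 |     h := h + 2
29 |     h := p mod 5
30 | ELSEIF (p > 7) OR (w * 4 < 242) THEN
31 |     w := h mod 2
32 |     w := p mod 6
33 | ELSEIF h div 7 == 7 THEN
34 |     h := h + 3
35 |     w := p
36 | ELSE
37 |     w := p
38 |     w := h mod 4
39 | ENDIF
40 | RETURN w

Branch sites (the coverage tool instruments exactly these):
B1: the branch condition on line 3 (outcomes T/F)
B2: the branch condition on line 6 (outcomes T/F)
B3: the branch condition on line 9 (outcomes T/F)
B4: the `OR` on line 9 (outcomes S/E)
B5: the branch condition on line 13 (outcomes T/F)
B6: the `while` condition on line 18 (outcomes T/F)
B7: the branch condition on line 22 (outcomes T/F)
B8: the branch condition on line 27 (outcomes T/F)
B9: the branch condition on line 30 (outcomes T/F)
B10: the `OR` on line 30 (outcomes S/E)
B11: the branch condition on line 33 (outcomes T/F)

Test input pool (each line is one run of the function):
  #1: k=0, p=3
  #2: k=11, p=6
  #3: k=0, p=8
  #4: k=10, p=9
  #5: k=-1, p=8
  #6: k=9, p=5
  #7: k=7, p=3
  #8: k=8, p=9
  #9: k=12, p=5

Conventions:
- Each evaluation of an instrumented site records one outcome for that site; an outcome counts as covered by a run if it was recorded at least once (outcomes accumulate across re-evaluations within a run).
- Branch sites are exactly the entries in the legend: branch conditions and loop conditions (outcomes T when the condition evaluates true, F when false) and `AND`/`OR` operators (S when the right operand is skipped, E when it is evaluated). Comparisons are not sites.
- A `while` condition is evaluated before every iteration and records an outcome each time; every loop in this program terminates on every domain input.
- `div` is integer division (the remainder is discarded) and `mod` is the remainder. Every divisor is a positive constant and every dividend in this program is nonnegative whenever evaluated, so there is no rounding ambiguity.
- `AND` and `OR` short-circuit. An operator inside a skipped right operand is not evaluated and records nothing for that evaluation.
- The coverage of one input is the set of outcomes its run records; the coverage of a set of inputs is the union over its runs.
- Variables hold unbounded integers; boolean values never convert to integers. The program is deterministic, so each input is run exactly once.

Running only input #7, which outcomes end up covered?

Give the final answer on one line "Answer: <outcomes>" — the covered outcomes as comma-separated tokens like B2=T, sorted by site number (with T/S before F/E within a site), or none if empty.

Running input #7 (k=7, p=3), event by event:
  B1->T, B2->F, B4->E, B3->F, B5->T, B6->T, B6->T, B6->T, B6->T, B6->T
  B6->T, B6->T, B6->T, B6->T, B6->T, B6->T, B6->T, B6->T, B6->T, B6->T
  B6->T, B6->T, B6->T, B6->T, B6->T, B6->T, B6->T, B6->F, B7->T, B8->T
distinct outcomes covered: B1=T, B2=F, B3=F, B4=E, B5=T, B6=T, B6=F, B7=T, B8=T

Answer: B1=T, B2=F, B3=F, B4=E, B5=T, B6=T, B6=F, B7=T, B8=T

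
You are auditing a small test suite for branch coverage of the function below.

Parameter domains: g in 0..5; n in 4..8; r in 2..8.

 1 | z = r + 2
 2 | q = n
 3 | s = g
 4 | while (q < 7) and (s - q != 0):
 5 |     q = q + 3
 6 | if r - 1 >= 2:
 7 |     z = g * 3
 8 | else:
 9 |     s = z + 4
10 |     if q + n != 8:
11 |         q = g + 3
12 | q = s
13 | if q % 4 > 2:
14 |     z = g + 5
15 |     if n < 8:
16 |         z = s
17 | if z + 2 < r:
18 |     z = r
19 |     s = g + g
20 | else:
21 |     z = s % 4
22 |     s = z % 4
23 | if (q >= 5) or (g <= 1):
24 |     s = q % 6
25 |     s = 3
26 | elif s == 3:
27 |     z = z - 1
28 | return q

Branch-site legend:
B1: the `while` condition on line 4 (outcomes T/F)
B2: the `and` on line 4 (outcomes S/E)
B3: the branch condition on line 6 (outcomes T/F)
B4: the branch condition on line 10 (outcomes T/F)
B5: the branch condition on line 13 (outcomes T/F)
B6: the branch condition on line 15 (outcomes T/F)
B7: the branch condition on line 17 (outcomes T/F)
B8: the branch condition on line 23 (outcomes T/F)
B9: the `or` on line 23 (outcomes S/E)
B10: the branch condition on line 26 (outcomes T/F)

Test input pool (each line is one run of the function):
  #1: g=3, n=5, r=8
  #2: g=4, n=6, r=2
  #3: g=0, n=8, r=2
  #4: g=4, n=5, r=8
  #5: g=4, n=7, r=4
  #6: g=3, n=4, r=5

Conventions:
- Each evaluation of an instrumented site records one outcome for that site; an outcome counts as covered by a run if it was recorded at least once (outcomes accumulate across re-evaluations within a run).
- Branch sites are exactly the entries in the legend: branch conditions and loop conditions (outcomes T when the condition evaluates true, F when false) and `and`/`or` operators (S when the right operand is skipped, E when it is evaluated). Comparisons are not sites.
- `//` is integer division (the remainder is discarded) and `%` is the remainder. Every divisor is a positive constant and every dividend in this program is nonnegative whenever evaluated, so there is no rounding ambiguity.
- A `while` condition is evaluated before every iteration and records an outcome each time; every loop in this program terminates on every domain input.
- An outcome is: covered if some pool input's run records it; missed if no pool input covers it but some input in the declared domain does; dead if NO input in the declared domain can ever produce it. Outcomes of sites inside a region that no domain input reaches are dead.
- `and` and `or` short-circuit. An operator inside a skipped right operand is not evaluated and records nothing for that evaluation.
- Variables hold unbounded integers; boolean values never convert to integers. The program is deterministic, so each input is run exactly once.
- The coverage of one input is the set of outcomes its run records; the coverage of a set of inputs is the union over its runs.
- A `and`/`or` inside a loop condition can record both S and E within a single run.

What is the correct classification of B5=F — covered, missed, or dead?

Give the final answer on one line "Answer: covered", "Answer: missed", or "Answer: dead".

B5=F is recorded by pool input(s) 2, 3, 4, 5 -> covered

Answer: covered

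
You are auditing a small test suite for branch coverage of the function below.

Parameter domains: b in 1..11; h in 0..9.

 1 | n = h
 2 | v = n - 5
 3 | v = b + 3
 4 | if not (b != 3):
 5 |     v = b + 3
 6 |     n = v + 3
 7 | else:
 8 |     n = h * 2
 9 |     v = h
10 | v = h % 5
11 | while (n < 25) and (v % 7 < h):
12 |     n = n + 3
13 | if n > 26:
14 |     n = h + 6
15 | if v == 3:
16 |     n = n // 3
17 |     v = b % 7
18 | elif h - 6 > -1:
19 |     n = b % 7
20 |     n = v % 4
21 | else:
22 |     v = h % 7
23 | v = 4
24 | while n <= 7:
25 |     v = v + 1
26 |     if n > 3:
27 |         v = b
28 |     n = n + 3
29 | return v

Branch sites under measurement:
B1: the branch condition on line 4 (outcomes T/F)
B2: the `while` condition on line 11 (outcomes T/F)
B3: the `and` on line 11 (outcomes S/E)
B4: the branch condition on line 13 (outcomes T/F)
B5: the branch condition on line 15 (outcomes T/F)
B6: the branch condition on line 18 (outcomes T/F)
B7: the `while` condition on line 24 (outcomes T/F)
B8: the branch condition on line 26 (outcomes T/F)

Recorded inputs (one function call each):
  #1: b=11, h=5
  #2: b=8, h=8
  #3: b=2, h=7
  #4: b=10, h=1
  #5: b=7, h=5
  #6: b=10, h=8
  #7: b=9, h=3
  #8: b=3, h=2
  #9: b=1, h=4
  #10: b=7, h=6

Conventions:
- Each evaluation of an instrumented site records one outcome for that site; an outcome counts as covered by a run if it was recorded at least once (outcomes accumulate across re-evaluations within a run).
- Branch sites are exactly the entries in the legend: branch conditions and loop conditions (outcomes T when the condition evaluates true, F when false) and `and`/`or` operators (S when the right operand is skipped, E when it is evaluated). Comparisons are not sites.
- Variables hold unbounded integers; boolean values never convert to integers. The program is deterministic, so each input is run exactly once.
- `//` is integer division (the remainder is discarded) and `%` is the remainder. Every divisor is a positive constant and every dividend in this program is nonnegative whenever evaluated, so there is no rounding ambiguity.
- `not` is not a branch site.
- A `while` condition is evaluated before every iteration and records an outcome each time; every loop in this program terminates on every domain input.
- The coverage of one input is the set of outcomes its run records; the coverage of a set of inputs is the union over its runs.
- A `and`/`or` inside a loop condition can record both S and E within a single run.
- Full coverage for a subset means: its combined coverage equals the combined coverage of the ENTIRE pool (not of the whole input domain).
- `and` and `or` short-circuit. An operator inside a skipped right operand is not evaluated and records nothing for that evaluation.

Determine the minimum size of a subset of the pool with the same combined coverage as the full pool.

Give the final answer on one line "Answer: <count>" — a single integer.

test 1 (b=11, h=5) hits B1=F, B2=T, B2=F, B3=S, B3=E, B4=F, B5=F, B6=F, B7=F
test 2 (b=8, h=8) hits B1=F, B2=T, B2=F, B3=S, B3=E, B4=F, B5=T, B7=F
test 3 (b=2, h=7) hits B1=F, B2=T, B2=F, B3=S, B3=E, B4=F, B5=F, B6=T, B7=T, B7=F, B8=T, B8=F
test 4 (b=10, h=1) hits B1=F, B2=F, B3=E, B4=F, B5=F, B6=F, B7=T, B7=F, B8=T, B8=F
test 5 (b=7, h=5) hits B1=F, B2=T, B2=F, B3=S, B3=E, B4=F, B5=F, B6=F, B7=F
test 6 (b=10, h=8) hits B1=F, B2=T, B2=F, B3=S, B3=E, B4=F, B5=T, B7=F
test 7 (b=9, h=3) hits B1=F, B2=F, B3=E, B4=F, B5=T, B7=T, B7=F, B8=T, B8=F
test 8 (b=3, h=2) hits B1=T, B2=F, B3=E, B4=F, B5=F, B6=F, B7=F
test 9 (b=1, h=4) hits B1=F, B2=F, B3=E, B4=F, B5=F, B6=F, B7=F
test 10 (b=7, h=6) hits B1=F, B2=T, B2=F, B3=S, B3=E, B4=T, B5=F, B6=T, B7=T, B7=F, B8=T, B8=F
union over all inputs: B1=T, B1=F, B2=T, B2=F, B3=S, B3=E, B4=T, B4=F, B5=T, B5=F, B6=T, B6=F, B7=T, B7=F, B8=T, B8=F (16 outcomes)
checked all size-1 subsets: none covers 16 outcomes (max 12/16)
checked all size-2 subsets: none covers 16 outcomes (max 15/16)
at size 3, {2, 8, 10} reaches all 16 outcomes; every lexicographically earlier size-3 subset fails

Answer: 3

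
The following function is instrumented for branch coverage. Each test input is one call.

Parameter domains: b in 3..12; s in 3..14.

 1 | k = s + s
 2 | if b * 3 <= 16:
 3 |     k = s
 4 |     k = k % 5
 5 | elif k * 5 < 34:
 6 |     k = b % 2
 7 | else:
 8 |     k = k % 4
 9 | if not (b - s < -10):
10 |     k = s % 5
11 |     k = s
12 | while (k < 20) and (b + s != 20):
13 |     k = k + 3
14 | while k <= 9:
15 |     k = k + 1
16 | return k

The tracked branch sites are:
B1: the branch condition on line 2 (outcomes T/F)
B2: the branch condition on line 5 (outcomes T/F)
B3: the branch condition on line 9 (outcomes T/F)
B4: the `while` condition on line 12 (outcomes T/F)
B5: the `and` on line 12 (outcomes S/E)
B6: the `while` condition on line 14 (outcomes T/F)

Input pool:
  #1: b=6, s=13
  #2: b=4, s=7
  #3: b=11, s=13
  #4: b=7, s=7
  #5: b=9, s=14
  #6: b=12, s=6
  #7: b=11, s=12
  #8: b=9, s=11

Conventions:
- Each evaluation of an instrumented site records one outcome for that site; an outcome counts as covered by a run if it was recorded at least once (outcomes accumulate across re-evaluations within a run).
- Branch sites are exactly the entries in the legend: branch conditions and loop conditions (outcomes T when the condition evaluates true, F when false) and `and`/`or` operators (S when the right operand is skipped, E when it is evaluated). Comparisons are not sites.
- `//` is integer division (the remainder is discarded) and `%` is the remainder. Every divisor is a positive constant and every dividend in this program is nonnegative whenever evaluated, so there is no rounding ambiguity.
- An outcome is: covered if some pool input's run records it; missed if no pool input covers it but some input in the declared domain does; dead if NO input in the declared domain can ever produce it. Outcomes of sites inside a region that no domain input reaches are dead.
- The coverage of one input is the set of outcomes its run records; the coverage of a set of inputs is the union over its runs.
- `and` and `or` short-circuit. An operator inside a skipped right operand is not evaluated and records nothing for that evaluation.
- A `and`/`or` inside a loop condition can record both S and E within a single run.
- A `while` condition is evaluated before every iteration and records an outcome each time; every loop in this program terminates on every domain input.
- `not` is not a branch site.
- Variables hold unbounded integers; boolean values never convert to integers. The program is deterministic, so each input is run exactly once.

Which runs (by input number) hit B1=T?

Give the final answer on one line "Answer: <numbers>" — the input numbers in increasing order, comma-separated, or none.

input #1 (b=6, s=13): does not produce B1=T
input #2 (b=4, s=7): produces B1=T
input #3 (b=11, s=13): does not produce B1=T
input #4 (b=7, s=7): does not produce B1=T
input #5 (b=9, s=14): does not produce B1=T
input #6 (b=12, s=6): does not produce B1=T
input #7 (b=11, s=12): does not produce B1=T
input #8 (b=9, s=11): does not produce B1=T

Answer: 2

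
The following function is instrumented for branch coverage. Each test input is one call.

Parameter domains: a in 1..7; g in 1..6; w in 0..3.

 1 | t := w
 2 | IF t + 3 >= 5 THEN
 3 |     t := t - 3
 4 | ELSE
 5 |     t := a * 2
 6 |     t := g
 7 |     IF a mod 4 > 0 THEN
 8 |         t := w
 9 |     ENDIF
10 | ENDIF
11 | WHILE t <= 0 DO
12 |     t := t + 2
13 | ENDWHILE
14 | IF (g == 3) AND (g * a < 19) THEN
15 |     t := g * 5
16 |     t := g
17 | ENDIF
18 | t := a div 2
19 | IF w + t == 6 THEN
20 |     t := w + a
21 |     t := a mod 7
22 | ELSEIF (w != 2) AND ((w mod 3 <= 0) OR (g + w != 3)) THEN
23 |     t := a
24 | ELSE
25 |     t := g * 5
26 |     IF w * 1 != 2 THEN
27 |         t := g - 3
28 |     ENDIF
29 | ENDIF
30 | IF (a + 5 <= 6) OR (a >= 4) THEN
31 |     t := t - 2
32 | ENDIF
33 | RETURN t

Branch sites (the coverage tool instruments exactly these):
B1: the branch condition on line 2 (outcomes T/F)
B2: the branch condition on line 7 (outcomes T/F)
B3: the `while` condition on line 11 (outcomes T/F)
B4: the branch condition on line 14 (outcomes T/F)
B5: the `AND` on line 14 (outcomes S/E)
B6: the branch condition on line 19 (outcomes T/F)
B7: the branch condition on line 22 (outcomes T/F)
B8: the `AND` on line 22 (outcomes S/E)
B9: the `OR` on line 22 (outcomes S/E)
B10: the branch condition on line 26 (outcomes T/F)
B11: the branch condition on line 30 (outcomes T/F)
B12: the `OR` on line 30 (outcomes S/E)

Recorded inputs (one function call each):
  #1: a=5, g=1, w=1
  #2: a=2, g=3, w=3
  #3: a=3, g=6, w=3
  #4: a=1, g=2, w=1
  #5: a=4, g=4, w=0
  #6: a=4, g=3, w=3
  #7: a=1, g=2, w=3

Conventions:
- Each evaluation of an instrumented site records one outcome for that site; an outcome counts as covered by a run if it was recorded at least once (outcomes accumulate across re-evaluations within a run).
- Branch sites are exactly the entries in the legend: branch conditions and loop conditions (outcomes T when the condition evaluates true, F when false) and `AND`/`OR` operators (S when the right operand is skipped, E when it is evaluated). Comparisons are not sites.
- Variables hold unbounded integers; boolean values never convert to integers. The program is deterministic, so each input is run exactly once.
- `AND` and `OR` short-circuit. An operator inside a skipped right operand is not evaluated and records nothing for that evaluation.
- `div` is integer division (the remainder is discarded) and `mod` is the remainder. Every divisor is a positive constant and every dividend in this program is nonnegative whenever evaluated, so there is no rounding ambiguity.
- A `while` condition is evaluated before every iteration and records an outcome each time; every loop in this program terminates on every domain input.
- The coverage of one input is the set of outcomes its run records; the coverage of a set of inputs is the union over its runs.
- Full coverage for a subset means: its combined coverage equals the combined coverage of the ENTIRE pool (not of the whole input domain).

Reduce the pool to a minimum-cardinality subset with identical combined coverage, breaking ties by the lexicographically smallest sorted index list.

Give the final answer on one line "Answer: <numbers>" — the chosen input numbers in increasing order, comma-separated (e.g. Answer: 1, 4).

#1 (a=5, g=1, w=1) -> covered: B1=F, B2=T, B3=F, B4=F, B5=S, B6=F, B7=T, B8=E, B9=E, B11=T, B12=E
#2 (a=2, g=3, w=3) -> covered: B1=T, B3=T, B3=F, B4=T, B5=E, B6=F, B7=T, B8=E, B9=S, B11=F, B12=E
#3 (a=3, g=6, w=3) -> covered: B1=T, B3=T, B3=F, B4=F, B5=S, B6=F, B7=T, B8=E, B9=S, B11=F, B12=E
#4 (a=1, g=2, w=1) -> covered: B1=F, B2=T, B3=F, B4=F, B5=S, B6=F, B7=F, B8=E, B9=E, B10=T, B11=T, B12=S
#5 (a=4, g=4, w=0) -> covered: B1=F, B2=F, B3=F, B4=F, B5=S, B6=F, B7=T, B8=E, B9=S, B11=T, B12=E
#6 (a=4, g=3, w=3) -> covered: B1=T, B3=T, B3=F, B4=T, B5=E, B6=F, B7=T, B8=E, B9=S, B11=T, B12=E
#7 (a=1, g=2, w=3) -> covered: B1=T, B3=T, B3=F, B4=F, B5=S, B6=F, B7=T, B8=E, B9=S, B11=T, B12=S
pool-wide coverage (21 outcomes): B1=T, B1=F, B2=T, B2=F, B3=T, B3=F, B4=T, B4=F, B5=S, B5=E, B6=F, B7=T, B7=F, B8=E, B9=S, B9=E, B10=T, B11=T, B11=F, B12=S, B12=E
size 1 is not enough: best union over all size-1 subsets is 12/21
size 2 is not enough: best union over all size-2 subsets is 20/21
inputs {2, 4, 5} (size 3) cover everything; no size-3 subset with a lexicographically smaller index list covers all 21

Answer: 2, 4, 5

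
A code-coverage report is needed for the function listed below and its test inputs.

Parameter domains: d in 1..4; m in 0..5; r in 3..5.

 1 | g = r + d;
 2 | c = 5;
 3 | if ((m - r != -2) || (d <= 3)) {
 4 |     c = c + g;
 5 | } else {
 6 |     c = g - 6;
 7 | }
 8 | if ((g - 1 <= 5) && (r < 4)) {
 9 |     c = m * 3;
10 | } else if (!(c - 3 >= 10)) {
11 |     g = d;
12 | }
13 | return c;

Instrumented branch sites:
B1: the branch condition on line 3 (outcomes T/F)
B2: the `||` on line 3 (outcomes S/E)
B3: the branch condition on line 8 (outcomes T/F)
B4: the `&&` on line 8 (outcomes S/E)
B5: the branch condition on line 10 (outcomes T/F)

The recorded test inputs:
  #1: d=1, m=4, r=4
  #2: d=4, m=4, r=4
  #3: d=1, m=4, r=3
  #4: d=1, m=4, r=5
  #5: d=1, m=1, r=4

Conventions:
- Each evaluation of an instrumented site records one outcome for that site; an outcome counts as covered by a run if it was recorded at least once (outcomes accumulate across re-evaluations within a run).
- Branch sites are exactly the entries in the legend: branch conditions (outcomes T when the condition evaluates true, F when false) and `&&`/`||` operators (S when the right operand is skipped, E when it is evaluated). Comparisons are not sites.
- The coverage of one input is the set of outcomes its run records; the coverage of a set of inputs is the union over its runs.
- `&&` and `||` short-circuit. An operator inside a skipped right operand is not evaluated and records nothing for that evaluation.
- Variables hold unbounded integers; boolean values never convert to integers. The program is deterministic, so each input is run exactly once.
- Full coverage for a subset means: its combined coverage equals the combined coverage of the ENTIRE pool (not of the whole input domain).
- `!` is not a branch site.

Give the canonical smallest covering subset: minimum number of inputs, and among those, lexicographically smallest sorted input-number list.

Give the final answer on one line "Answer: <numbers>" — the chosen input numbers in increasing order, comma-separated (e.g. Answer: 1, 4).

run #1 (d=1, m=4, r=4) runs B2->S, B1->T, B4->E, B3->F, B5->T; records B1=T, B2=S, B3=F, B4=E, B5=T
run #2 (d=4, m=4, r=4) runs B2->S, B1->T, B4->S, B3->F, B5->F; records B1=T, B2=S, B3=F, B4=S, B5=F
run #3 (d=1, m=4, r=3) runs B2->S, B1->T, B4->E, B3->T; records B1=T, B2=S, B3=T, B4=E
run #4 (d=1, m=4, r=5) runs B2->S, B1->T, B4->E, B3->F, B5->T; records B1=T, B2=S, B3=F, B4=E, B5=T
run #5 (d=1, m=1, r=4) runs B2->S, B1->T, B4->E, B3->F, B5->T; records B1=T, B2=S, B3=F, B4=E, B5=T
pool-wide coverage (8 outcomes): B1=T, B2=S, B3=T, B3=F, B4=S, B4=E, B5=T, B5=F
no size-1 subset reaches all 8 outcomes (best union: 5/8)
no size-2 subset reaches all 8 outcomes (best union: 7/8)
inputs {1, 2, 3} (size 3) cover everything; no size-3 subset with a lexicographically smaller index list covers all 8

Answer: 1, 2, 3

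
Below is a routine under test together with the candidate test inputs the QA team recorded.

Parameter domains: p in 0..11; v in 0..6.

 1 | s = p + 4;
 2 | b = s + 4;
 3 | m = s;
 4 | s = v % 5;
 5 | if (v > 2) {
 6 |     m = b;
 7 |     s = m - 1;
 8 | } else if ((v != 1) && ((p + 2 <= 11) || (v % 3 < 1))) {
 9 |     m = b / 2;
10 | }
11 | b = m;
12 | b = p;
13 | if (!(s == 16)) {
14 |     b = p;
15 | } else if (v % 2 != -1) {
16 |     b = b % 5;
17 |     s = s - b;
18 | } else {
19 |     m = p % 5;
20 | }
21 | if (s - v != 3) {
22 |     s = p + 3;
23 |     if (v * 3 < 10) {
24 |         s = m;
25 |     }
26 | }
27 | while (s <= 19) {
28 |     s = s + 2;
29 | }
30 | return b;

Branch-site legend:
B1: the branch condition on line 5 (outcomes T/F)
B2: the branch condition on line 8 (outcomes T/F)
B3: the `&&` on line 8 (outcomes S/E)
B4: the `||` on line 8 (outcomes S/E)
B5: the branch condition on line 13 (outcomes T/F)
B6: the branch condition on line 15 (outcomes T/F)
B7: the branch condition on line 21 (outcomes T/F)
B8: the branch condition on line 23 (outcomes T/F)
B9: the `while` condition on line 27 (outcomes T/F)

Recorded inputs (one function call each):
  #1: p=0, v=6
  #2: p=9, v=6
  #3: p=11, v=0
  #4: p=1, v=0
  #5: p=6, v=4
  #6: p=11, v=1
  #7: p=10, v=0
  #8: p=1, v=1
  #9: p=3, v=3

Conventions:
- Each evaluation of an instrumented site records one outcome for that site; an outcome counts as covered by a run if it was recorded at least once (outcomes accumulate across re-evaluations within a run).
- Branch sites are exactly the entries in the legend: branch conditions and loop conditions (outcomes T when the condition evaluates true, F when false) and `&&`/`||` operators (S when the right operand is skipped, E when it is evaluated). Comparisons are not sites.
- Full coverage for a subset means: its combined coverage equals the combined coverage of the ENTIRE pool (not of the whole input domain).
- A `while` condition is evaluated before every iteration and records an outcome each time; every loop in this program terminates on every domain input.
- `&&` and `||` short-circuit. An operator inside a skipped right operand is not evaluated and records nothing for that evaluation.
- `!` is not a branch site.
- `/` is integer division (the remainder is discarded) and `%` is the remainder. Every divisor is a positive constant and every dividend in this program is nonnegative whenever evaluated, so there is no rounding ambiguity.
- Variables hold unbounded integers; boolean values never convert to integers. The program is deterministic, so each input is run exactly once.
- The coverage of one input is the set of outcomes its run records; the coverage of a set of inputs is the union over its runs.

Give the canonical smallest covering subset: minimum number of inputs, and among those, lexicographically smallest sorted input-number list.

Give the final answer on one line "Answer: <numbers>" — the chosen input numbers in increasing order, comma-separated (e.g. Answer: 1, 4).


input #1, p=0, v=6: events B1->T, B5->T, B7->T, B8->F, B9->T, B9->T, B9->T, B9->T, B9->T, B9->T, B9->T, B9->T, B9->T, B9->F; outcomes B1=T, B5=T, B7=T, B8=F, B9=T, B9=F
input #2, p=9, v=6: events B1->T, B5->F, B6->T, B7->T, B8->F, B9->T, B9->T, B9->T, B9->T, B9->F; outcomes B1=T, B5=F, B6=T, B7=T, B8=F, B9=T, B9=F
input #3, p=11, v=0: events B1->F, B3->E, B4->E, B2->T, B5->T, B7->T, B8->T, B9->T, B9->T, B9->T, B9->T, B9->T, B9->T, B9->F; outcomes B1=F, B2=T, B3=E, B4=E, B5=T, B7=T, B8=T, B9=T, B9=F
input #4, p=1, v=0: events B1->F, B3->E, B4->S, B2->T, B5->T, B7->T, B8->T, B9->T, B9->T, B9->T, B9->T, B9->T, B9->T, B9->T, ...; outcomes B1=F, B2=T, B3=E, B4=S, B5=T, B7=T, B8=T, B9=T, B9=F
input #5, p=6, v=4: events B1->T, B5->T, B7->T, B8->F, B9->T, B9->T, B9->T, B9->T, B9->T, B9->T, B9->F; outcomes B1=T, B5=T, B7=T, B8=F, B9=T, B9=F
input #6, p=11, v=1: events B1->F, B3->S, B2->F, B5->T, B7->T, B8->T, B9->T, B9->T, B9->T, B9->F; outcomes B1=F, B2=F, B3=S, B5=T, B7=T, B8=T, B9=T, B9=F
input #7, p=10, v=0: events B1->F, B3->E, B4->E, B2->T, B5->T, B7->T, B8->T, B9->T, B9->T, B9->T, B9->T, B9->T, B9->T, B9->F; outcomes B1=F, B2=T, B3=E, B4=E, B5=T, B7=T, B8=T, B9=T, B9=F
input #8, p=1, v=1: events B1->F, B3->S, B2->F, B5->T, B7->T, B8->T, B9->T, B9->T, B9->T, B9->T, B9->T, B9->T, B9->T, B9->T, ...; outcomes B1=F, B2=F, B3=S, B5=T, B7=T, B8=T, B9=T, B9=F
input #9, p=3, v=3: events B1->T, B5->T, B7->T, B8->T, B9->T, B9->T, B9->T, B9->T, B9->T, B9->F; outcomes B1=T, B5=T, B7=T, B8=T, B9=T, B9=F
pool-wide coverage (16 outcomes): B1=T, B1=F, B2=T, B2=F, B3=S, B3=E, B4=S, B4=E, B5=T, B5=F, B6=T, B7=T, B8=T, B8=F, B9=T, B9=F
size 1 is not enough: best union over all size-1 subsets is 9/16
size 2 is not enough: best union over all size-2 subsets is 13/16
size 3 is not enough: best union over all size-3 subsets is 15/16
at size 4, {2, 3, 4, 6} reaches all 16 outcomes; every lexicographically earlier size-4 subset fails
Answer: 2, 3, 4, 6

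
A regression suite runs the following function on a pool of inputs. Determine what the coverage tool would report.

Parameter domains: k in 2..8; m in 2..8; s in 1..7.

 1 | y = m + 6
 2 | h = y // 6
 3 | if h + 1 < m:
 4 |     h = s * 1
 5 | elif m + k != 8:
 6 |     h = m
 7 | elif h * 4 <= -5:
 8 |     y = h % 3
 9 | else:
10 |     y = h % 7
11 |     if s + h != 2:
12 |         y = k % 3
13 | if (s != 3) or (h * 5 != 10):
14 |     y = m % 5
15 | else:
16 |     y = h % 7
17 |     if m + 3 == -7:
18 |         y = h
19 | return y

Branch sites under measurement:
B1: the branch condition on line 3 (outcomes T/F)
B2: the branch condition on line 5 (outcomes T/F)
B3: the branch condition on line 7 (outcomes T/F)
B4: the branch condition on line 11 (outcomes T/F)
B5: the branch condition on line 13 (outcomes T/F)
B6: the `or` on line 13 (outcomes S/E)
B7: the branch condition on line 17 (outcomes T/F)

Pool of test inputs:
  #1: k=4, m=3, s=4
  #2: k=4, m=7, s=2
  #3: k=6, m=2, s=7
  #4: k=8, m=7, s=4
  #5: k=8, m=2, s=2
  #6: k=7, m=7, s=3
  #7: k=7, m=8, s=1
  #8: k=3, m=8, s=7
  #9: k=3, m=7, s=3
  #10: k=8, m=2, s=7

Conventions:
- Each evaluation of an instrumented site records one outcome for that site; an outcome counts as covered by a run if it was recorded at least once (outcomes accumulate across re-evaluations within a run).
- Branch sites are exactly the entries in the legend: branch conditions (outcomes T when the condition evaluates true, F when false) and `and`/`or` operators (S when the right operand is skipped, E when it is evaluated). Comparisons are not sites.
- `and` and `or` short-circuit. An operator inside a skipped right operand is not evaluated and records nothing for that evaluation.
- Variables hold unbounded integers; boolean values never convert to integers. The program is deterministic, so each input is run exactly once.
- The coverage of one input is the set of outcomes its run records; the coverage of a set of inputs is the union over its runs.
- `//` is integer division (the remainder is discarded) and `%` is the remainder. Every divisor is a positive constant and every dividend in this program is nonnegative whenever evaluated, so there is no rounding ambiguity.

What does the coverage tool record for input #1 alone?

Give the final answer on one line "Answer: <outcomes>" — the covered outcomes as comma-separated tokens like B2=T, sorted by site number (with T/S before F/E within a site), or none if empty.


Simulating input #1 (k=4, m=3, s=4) step by step:
  B1->T, B6->S, B5->T
deduplicating events, the covered set is: B1=T, B5=T, B6=S
Answer: B1=T, B5=T, B6=S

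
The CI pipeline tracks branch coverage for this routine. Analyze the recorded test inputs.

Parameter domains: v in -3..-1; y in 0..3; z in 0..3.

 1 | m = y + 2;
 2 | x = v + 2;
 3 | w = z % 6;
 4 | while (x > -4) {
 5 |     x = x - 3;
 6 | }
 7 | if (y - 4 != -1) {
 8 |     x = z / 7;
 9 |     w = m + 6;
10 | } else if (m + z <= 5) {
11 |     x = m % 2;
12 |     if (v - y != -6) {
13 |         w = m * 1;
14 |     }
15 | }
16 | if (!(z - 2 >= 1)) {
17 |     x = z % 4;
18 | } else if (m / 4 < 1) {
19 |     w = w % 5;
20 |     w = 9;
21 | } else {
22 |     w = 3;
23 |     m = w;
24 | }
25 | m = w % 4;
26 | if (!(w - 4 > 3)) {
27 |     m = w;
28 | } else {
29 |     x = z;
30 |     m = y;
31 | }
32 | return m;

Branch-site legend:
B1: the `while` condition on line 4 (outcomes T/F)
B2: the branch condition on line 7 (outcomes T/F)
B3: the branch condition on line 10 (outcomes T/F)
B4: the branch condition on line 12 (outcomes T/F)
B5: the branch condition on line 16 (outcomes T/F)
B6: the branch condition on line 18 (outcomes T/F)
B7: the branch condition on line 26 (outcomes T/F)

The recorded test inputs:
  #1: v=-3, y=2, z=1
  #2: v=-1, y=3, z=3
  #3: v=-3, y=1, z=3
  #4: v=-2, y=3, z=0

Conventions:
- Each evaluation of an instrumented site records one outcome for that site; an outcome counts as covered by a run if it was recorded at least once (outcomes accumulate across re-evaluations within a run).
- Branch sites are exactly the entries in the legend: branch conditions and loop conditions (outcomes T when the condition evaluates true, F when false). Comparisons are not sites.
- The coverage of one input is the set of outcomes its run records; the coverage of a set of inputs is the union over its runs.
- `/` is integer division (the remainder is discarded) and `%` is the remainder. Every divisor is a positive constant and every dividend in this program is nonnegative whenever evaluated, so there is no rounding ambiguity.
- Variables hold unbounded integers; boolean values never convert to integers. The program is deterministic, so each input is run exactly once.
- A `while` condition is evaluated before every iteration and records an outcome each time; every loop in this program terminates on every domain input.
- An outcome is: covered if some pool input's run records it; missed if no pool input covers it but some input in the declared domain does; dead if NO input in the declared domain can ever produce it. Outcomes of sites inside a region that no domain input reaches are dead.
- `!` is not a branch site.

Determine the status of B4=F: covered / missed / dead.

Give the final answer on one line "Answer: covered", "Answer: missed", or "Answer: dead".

no pool input records B4=F
but domain input (v=-3, y=3, z=0) does record it -> reachable, so missed

Answer: missed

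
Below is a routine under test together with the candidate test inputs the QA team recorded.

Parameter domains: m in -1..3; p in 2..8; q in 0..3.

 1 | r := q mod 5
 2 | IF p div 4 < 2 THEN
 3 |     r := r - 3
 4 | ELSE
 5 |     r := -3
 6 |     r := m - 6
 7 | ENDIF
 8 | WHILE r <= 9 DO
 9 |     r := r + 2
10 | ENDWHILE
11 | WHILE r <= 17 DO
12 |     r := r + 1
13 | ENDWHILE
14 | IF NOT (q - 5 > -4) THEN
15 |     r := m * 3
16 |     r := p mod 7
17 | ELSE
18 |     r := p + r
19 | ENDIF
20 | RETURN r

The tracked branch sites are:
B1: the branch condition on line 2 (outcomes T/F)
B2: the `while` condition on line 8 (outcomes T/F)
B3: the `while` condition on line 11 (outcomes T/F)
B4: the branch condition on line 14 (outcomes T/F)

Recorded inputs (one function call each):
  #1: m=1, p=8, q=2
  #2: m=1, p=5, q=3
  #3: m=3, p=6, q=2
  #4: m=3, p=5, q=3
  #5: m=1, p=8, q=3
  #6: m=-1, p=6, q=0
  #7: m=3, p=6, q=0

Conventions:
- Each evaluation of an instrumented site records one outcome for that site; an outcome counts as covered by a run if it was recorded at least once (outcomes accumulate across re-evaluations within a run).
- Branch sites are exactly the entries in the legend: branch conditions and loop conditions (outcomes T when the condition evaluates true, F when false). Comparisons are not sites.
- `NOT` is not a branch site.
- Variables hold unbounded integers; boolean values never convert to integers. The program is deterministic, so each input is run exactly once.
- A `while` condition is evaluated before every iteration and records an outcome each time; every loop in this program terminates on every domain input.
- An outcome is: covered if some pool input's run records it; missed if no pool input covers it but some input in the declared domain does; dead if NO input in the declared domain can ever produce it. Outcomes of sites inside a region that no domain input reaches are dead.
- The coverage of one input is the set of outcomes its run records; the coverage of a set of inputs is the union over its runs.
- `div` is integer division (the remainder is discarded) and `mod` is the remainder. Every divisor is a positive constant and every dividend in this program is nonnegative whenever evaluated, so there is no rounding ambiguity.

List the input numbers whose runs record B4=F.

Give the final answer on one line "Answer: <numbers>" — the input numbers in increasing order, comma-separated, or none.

input #1 (m=1, p=8, q=2): produces B4=F
input #2 (m=1, p=5, q=3): produces B4=F
input #3 (m=3, p=6, q=2): produces B4=F
input #4 (m=3, p=5, q=3): produces B4=F
input #5 (m=1, p=8, q=3): produces B4=F
input #6 (m=-1, p=6, q=0): does not produce B4=F
input #7 (m=3, p=6, q=0): does not produce B4=F

Answer: 1, 2, 3, 4, 5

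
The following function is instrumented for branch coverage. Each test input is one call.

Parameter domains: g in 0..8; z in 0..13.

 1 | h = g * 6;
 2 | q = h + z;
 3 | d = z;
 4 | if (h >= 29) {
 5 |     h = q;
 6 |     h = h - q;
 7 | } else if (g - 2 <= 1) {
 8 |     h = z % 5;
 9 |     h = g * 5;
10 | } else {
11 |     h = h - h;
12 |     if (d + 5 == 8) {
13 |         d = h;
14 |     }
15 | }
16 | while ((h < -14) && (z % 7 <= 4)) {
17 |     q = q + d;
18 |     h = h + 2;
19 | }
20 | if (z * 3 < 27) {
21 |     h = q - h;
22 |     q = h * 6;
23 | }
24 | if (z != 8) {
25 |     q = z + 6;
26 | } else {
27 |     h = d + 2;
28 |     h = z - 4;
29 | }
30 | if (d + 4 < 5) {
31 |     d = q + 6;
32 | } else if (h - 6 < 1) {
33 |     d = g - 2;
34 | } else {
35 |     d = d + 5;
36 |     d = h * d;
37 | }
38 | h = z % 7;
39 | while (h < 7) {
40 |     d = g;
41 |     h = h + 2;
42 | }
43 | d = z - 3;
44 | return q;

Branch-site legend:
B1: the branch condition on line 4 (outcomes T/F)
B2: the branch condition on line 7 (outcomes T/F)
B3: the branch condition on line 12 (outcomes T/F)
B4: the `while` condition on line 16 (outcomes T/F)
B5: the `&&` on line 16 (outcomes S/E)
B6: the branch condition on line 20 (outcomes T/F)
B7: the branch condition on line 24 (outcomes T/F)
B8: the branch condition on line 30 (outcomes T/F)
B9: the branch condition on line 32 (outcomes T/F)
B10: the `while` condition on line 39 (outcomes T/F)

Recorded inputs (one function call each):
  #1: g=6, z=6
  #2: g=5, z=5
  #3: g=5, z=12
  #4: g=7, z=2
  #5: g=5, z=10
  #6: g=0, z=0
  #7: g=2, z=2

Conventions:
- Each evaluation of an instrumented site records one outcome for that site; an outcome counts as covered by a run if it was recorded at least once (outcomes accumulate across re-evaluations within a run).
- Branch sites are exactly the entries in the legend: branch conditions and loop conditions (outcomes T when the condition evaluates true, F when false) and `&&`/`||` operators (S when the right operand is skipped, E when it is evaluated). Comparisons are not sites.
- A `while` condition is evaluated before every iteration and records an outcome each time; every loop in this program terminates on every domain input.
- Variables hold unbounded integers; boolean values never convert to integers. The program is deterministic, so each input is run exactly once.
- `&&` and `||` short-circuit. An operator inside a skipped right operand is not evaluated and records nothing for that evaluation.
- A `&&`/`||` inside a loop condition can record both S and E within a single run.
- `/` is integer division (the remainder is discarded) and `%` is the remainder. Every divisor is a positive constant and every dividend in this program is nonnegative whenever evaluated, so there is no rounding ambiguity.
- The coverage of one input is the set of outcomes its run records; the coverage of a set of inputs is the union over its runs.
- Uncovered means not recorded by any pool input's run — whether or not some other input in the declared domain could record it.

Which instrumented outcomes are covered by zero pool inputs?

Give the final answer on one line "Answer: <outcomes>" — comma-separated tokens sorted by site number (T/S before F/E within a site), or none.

input #1 (g=6, z=6): events B1->T, B5->S, B4->F, B6->T, B7->T, B8->F, B9->F, B10->T, B10->F; covers B1=T, B4=F, B5=S, B6=T, B7=T, B8=F, B9=F, B10=T, B10=F
input #2 (g=5, z=5): events B1->T, B5->S, B4->F, B6->T, B7->T, B8->F, B9->F, B10->T, B10->F; covers B1=T, B4=F, B5=S, B6=T, B7=T, B8=F, B9=F, B10=T, B10=F
input #3 (g=5, z=12): events B1->T, B5->S, B4->F, B6->F, B7->T, B8->F, B9->T, B10->T, B10->F; covers B1=T, B4=F, B5=S, B6=F, B7=T, B8=F, B9=T, B10=T, B10=F
input #4 (g=7, z=2): events B1->T, B5->S, B4->F, B6->T, B7->T, B8->F, B9->F, B10->T, B10->T, B10->T, B10->F; covers B1=T, B4=F, B5=S, B6=T, B7=T, B8=F, B9=F, B10=T, B10=F
input #5 (g=5, z=10): events B1->T, B5->S, B4->F, B6->F, B7->T, B8->F, B9->T, B10->T, B10->T, B10->F; covers B1=T, B4=F, B5=S, B6=F, B7=T, B8=F, B9=T, B10=T, B10=F
input #6 (g=0, z=0): events B1->F, B2->T, B5->S, B4->F, B6->T, B7->T, B8->T, B10->T, B10->T, B10->T, B10->T, B10->F; covers B1=F, B2=T, B4=F, B5=S, B6=T, B7=T, B8=T, B10=T, B10=F
input #7 (g=2, z=2): events B1->F, B2->T, B5->S, B4->F, B6->T, B7->T, B8->F, B9->T, B10->T, B10->T, B10->T, B10->F; covers B1=F, B2=T, B4=F, B5=S, B6=T, B7=T, B8=F, B9=T, B10=T, B10=F
union over the pool: B1=T, B1=F, B2=T, B4=F, B5=S, B6=T, B6=F, B7=T, B8=T, B8=F, B9=T, B9=F, B10=T, B10=F
uncovered (6 of 20): B2=F, B3=T, B3=F, B4=T, B5=E, B7=F

Answer: B2=F, B3=T, B3=F, B4=T, B5=E, B7=F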